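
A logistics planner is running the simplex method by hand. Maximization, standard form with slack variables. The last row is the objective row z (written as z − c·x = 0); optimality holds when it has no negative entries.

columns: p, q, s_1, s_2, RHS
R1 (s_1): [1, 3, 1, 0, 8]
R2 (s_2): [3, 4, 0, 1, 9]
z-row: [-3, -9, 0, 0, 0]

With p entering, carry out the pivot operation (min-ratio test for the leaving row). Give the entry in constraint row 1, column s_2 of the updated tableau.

-1/3

Ratio test on column p — row 1: 8/1 = 8; row 2: 9/3 = 3. Minimum is 3 at row 2 (s_2 leaves); pivot element 3.
Divide row 2 by 3; eliminate column p from the other rows.
Row 1 update in column s_2: 0 − 1·(1/3) = -1/3.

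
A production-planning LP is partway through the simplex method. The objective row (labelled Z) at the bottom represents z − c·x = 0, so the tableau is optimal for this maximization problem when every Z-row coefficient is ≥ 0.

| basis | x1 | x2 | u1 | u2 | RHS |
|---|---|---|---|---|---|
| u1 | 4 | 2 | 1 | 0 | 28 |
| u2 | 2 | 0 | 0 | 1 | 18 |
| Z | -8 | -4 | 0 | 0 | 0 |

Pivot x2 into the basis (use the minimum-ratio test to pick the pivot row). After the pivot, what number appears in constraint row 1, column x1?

Ratio test on column x2 — row 1: 28/2 = 14; row 2: entry 0 ≤ 0. Minimum is 14 at row 1 (u1 leaves); pivot element 2.
Divide row 1 by 2; eliminate column x2 from the other rows.
In the new row 1, the x1 entry is the old entry divided by the pivot: 4/2 = 2.

2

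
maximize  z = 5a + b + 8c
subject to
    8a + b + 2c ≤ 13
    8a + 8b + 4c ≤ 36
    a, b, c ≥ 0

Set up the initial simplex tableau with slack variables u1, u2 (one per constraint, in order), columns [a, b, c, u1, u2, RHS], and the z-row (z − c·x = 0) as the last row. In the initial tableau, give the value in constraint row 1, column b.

Constraint 1 has coefficient 1 on b.

1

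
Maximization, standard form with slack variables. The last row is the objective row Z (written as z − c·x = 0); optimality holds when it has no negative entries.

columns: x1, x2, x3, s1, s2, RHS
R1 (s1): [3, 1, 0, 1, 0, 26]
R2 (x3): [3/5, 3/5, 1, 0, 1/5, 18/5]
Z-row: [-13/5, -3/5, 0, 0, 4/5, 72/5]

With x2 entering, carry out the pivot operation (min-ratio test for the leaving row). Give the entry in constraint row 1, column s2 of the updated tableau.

-1/3

Ratio test on column x2 — row 1: 26/1 = 26; row 2: (18/5)/(3/5) = 6. Minimum is 6 at row 2 (x3 leaves); pivot element 3/5.
Divide row 2 by 3/5; eliminate column x2 from the other rows.
Row 1 update in column s2: 0 − 1·(1/3) = -1/3.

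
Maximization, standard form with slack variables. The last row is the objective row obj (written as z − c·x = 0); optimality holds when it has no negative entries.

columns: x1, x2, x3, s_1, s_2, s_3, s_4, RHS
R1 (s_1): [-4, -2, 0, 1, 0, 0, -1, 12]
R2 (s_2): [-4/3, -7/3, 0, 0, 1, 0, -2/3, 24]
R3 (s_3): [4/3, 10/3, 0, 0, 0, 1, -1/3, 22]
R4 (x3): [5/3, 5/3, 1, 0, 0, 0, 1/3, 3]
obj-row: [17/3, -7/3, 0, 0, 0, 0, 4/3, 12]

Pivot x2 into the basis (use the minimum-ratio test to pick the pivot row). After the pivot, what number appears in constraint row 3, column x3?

Ratio test on column x2 — row 1: entry -2 ≤ 0; row 2: entry -7/3 ≤ 0; row 3: 22/(10/3) = 33/5; row 4: 3/(5/3) = 9/5. Minimum is 9/5 at row 4 (x3 leaves); pivot element 5/3.
Divide row 4 by 5/3; eliminate column x2 from the other rows.
Row 3 update in column x3: 0 − (10/3)·(3/5) = -2.

-2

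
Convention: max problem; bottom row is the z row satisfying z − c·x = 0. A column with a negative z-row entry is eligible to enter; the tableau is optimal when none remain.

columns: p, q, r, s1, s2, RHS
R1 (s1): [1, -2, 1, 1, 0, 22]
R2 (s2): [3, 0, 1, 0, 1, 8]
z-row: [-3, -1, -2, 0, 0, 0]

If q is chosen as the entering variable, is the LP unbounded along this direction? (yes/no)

yes

Every constraint-row entry in column q is ≤ 0, so increasing q is unbounded.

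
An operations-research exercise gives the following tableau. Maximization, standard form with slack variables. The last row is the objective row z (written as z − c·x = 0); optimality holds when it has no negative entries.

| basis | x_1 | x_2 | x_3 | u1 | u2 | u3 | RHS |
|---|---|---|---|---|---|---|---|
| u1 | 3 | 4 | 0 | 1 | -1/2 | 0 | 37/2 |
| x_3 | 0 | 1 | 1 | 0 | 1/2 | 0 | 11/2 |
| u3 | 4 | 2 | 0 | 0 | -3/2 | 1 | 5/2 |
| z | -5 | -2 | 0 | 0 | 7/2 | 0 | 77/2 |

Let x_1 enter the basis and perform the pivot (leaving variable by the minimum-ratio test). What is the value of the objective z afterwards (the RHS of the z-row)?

Ratio test on column x_1 — row 1: (37/2)/3 = 37/6; row 2: entry 0 ≤ 0; row 3: (5/2)/4 = 5/8. Minimum is 5/8 at row 3 (u3 leaves); pivot element 4.
Pivot on row 3; the z-row RHS becomes 77/2 − (-5)·(5/8) = 333/8.

333/8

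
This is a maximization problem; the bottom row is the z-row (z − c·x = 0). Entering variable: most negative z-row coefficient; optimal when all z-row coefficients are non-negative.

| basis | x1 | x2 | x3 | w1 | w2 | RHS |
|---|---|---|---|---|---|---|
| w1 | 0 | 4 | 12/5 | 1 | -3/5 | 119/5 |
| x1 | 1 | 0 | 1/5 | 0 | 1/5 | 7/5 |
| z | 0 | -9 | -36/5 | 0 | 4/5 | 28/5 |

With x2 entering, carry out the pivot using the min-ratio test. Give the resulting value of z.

Ratio test on column x2 — row 1: (119/5)/4 = 119/20; row 2: entry 0 ≤ 0. Minimum is 119/20 at row 1 (w1 leaves); pivot element 4.
Pivot on row 1; the z-row RHS becomes 28/5 − (-9)·(119/20) = 1183/20.

1183/20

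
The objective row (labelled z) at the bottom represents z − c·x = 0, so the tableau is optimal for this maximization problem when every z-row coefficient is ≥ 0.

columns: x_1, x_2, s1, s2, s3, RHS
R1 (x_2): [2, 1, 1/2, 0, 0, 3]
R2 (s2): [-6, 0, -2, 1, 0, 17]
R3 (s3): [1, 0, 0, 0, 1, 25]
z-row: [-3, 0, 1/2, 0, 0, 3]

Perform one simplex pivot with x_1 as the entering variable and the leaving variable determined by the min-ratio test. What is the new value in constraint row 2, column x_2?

Ratio test on column x_1 — row 1: 3/2 = 3/2; row 2: entry -6 ≤ 0; row 3: 25/1 = 25. Minimum is 3/2 at row 1 (x_2 leaves); pivot element 2.
Divide row 1 by 2; eliminate column x_1 from the other rows.
Row 2 update in column x_2: 0 − (-6)·(1/2) = 3.

3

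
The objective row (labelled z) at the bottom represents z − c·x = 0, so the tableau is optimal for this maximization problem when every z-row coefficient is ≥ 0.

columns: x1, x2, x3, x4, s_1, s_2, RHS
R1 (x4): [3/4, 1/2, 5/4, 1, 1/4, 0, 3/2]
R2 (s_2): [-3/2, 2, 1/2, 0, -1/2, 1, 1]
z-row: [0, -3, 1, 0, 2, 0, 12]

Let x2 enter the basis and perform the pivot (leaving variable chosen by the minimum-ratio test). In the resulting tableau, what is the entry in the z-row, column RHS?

27/2

Ratio test on column x2 — row 1: (3/2)/(1/2) = 3; row 2: 1/2 = 1/2. Minimum is 1/2 at row 2 (s_2 leaves); pivot element 2.
Divide row 2 by 2; eliminate column x2 from the other rows.
z-row update in column RHS: 12 − (-3)·(1/2) = 27/2.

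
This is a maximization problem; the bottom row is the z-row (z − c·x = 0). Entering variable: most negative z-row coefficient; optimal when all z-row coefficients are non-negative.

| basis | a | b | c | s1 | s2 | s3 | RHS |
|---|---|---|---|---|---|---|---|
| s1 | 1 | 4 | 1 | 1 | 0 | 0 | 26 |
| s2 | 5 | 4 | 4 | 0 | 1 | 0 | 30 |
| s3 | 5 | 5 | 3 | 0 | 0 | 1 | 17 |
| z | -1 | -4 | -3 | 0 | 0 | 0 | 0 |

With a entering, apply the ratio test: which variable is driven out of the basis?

s3

Column a entries and ratios — s1: 26/1 = 26; s2: 30/5 = 6; s3: 17/5 = 17/5.
Smallest ratio is 17/5 in the row of s3, so s3 leaves.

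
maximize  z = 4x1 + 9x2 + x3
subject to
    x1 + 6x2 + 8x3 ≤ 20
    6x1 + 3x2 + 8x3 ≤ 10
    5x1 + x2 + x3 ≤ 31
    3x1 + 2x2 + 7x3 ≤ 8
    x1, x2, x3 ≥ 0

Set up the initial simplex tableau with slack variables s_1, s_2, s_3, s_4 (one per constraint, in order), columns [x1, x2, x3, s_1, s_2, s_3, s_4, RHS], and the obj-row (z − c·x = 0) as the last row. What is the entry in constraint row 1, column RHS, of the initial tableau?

20

The RHS of constraint 1 is b_1 = 20.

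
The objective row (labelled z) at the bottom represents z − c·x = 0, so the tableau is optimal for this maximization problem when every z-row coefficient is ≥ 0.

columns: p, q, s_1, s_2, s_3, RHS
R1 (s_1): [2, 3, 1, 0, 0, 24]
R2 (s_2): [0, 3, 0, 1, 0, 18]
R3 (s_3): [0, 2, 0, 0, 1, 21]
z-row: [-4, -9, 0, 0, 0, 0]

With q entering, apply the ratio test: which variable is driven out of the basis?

s_2

Column q entries and ratios — s_1: 24/3 = 8; s_2: 18/3 = 6; s_3: 21/2 = 21/2.
Smallest ratio is 6 in the row of s_2, so s_2 leaves.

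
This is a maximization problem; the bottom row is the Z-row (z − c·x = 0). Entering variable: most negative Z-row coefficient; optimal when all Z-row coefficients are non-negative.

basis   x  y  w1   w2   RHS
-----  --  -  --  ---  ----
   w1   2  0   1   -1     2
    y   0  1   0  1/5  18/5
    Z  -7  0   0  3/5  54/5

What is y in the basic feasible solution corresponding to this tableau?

y is basic (row 2); its value is the RHS of that row, 18/5.

18/5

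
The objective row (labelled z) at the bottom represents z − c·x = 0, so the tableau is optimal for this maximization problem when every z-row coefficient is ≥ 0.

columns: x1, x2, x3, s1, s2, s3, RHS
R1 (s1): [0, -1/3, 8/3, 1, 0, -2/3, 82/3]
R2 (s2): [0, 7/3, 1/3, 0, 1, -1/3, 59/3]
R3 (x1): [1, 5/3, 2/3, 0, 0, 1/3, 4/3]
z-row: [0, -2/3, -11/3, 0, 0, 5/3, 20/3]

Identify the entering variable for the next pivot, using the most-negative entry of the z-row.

x3

Negative z-row entries: x2: -2/3, x3: -11/3.
The most negative is -11/3 in column x3, so x3 enters.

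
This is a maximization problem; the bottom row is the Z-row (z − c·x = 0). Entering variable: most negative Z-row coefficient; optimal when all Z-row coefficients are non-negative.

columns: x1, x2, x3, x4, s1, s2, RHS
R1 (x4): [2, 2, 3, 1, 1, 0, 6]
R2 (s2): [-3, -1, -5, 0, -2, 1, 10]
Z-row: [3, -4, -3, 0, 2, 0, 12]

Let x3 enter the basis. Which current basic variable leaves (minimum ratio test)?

x4

Column x3 entries and ratios — x4: 6/3 = 2; s2: -5 ≤ 0, skip.
Smallest ratio is 2 in the row of x4, so x4 leaves.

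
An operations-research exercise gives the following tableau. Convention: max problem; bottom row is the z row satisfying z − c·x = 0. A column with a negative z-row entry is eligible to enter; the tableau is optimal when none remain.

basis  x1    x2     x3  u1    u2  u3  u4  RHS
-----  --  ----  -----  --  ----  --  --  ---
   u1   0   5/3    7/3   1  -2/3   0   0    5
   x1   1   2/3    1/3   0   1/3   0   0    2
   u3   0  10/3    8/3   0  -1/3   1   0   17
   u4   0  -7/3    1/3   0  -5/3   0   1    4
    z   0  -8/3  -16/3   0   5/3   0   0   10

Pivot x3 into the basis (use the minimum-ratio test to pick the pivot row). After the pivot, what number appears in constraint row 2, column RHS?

Ratio test on column x3 — row 1: 5/(7/3) = 15/7; row 2: 2/(1/3) = 6; row 3: 17/(8/3) = 51/8; row 4: 4/(1/3) = 12. Minimum is 15/7 at row 1 (u1 leaves); pivot element 7/3.
Divide row 1 by 7/3; eliminate column x3 from the other rows.
Row 2 update in column RHS: 2 − (1/3)·(15/7) = 9/7.

9/7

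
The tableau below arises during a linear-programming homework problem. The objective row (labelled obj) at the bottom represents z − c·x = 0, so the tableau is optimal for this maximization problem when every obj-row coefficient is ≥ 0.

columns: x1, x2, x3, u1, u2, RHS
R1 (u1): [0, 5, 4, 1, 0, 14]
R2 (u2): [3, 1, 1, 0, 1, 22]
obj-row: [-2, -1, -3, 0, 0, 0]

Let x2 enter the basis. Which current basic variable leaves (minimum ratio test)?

Column x2 entries and ratios — u1: 14/5 = 14/5; u2: 22/1 = 22.
Smallest ratio is 14/5 in the row of u1, so u1 leaves.

u1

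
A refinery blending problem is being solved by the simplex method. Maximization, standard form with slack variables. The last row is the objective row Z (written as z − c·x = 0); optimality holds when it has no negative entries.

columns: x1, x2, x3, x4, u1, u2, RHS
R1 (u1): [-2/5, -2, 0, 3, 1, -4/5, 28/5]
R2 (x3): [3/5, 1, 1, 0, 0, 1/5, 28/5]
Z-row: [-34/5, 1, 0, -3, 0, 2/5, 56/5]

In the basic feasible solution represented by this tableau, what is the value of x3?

x3 is basic (row 2); its value is the RHS of that row, 28/5.

28/5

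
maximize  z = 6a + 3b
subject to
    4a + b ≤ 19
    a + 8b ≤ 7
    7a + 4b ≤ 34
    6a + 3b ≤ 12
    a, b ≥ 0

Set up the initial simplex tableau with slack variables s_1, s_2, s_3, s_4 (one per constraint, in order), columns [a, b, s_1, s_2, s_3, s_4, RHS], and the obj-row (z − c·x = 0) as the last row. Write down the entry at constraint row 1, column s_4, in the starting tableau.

Slack s_4 belongs to constraint 4; its column is the unit vector e_4, so the entry in row 1 is 0.

0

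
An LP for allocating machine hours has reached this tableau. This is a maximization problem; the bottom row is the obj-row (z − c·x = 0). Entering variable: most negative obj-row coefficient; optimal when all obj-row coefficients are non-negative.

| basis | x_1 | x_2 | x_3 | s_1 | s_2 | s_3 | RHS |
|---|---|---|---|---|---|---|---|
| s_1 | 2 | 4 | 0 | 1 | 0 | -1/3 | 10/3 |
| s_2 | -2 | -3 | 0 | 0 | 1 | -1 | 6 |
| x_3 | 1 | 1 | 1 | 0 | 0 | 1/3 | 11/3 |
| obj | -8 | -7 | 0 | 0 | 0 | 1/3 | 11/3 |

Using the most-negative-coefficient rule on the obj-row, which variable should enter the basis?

x_1

Negative obj-row entries: x_1: -8, x_2: -7.
The most negative is -8 in column x_1, so x_1 enters.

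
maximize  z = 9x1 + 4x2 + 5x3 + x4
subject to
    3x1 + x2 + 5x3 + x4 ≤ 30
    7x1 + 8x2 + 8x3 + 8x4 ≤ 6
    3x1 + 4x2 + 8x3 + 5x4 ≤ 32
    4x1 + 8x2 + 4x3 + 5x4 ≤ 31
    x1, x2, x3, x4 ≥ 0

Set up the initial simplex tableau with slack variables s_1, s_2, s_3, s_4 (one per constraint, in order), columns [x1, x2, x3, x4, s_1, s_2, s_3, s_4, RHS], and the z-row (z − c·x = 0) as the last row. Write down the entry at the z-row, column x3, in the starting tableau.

-5

The z-row carries the negated objective coefficients: the x3 entry is -5.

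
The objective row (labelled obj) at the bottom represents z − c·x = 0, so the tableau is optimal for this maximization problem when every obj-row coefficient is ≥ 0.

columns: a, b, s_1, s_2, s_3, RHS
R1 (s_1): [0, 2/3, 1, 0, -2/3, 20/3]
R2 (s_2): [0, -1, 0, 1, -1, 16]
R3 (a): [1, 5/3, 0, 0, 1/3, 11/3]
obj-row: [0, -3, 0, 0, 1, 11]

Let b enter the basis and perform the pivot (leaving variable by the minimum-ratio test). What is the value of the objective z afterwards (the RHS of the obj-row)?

Ratio test on column b — row 1: (20/3)/(2/3) = 10; row 2: entry -1 ≤ 0; row 3: (11/3)/(5/3) = 11/5. Minimum is 11/5 at row 3 (a leaves); pivot element 5/3.
Pivot on row 3; the obj-row RHS becomes 11 − (-3)·(11/5) = 88/5.

88/5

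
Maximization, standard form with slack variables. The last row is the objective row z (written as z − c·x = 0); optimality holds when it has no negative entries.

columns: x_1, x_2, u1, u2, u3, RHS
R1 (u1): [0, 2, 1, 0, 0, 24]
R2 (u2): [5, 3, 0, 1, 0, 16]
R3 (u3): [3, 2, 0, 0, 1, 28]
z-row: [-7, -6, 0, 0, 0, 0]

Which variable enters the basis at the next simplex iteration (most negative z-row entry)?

x_1

Negative z-row entries: x_1: -7, x_2: -6.
The most negative is -7 in column x_1, so x_1 enters.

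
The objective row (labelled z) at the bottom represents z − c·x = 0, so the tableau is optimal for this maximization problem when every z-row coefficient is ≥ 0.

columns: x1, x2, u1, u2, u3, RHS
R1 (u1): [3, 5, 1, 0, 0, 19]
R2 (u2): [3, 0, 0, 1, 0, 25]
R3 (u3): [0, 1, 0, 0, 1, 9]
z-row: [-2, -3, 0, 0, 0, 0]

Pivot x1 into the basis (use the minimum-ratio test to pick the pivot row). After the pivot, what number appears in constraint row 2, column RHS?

6

Ratio test on column x1 — row 1: 19/3 = 19/3; row 2: 25/3 = 25/3; row 3: entry 0 ≤ 0. Minimum is 19/3 at row 1 (u1 leaves); pivot element 3.
Divide row 1 by 3; eliminate column x1 from the other rows.
Row 2 update in column RHS: 25 − 3·(19/3) = 6.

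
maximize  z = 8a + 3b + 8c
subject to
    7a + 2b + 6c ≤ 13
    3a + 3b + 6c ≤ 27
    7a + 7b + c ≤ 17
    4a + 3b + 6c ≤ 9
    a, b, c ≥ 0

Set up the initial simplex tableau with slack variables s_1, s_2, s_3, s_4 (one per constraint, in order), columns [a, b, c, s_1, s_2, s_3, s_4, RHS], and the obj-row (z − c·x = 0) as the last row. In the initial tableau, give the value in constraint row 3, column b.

7

Constraint 3 has coefficient 7 on b.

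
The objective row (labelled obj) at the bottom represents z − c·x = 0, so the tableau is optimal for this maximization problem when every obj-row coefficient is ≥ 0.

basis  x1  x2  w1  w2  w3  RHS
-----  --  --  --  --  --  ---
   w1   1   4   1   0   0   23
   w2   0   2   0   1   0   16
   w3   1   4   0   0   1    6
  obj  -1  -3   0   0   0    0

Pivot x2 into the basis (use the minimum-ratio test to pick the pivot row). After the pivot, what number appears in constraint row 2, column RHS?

13

Ratio test on column x2 — row 1: 23/4 = 23/4; row 2: 16/2 = 8; row 3: 6/4 = 3/2. Minimum is 3/2 at row 3 (w3 leaves); pivot element 4.
Divide row 3 by 4; eliminate column x2 from the other rows.
Row 2 update in column RHS: 16 − 2·(3/2) = 13.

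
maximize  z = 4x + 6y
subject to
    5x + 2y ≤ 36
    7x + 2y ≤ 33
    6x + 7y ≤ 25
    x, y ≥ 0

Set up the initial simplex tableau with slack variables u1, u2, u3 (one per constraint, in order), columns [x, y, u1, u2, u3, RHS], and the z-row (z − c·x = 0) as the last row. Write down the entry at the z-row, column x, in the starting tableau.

-4

The z-row carries the negated objective coefficients: the x entry is -4.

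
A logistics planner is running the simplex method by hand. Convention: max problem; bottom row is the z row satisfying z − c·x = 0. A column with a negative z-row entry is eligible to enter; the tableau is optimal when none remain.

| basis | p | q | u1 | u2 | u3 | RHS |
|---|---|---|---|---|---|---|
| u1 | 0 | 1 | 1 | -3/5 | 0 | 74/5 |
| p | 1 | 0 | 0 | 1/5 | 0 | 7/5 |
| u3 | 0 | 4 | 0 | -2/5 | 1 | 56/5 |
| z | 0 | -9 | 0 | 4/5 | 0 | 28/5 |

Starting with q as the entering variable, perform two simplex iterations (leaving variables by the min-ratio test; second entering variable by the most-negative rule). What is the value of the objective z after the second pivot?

63/2

Ratio test on column q — row 1: (74/5)/1 = 74/5; row 2: entry 0 ≤ 0; row 3: (56/5)/4 = 14/5. Minimum is 14/5 at row 3 (u3 leaves); pivot element 4.
Pivot on row 3; the z-row RHS becomes 28/5 − (-9)·(14/5) = 154/5.
Next entering variable (most negative z-row entry -1/10): u2.
Ratio test on column u2 — row 1: entry -1/2 ≤ 0; row 2: (7/5)/(1/5) = 7; row 3: entry -1/10 ≤ 0. Minimum is 7 at row 2 (p leaves); pivot element 1/5.
After the second pivot the z-row RHS is 154/5 − (-1/10)·7 = 63/2.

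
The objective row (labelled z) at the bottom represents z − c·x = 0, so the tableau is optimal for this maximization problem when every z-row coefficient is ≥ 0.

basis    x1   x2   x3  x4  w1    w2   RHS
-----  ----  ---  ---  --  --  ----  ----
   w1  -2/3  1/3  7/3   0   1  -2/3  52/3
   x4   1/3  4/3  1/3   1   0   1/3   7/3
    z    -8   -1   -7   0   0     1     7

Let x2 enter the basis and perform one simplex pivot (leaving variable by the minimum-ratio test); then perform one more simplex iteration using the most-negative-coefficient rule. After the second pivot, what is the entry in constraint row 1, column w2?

0

Ratio test on column x2 — row 1: (52/3)/(1/3) = 52; row 2: (7/3)/(4/3) = 7/4. Minimum is 7/4 at row 2 (x4 leaves); pivot element 4/3.
Divide row 2 by 4/3; eliminate column x2 from the other rows.
Second iteration: most negative z-row entry is -31/4 in column x1, so x1 enters.
Ratio test on column x1 — row 1: entry -3/4 ≤ 0; row 2: (7/4)/(1/4) = 7. Minimum is 7 at row 2 (x2 leaves); pivot element 1/4.
Divide row 2 by 1/4; eliminate column x1 from the other rows.
After both pivots, the entry at constraint row 1, column w2 is 0.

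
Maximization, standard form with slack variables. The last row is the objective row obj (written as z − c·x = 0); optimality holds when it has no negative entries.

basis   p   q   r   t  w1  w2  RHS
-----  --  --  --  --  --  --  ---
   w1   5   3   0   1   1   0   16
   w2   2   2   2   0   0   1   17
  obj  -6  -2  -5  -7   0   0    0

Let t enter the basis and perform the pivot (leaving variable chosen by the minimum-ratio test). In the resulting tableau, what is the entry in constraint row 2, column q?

Ratio test on column t — row 1: 16/1 = 16; row 2: entry 0 ≤ 0. Minimum is 16 at row 1 (w1 leaves); pivot element 1.
Divide row 1 by 1; eliminate column t from the other rows.
Row 2 update in column q: 2 − 0·3 = 2.

2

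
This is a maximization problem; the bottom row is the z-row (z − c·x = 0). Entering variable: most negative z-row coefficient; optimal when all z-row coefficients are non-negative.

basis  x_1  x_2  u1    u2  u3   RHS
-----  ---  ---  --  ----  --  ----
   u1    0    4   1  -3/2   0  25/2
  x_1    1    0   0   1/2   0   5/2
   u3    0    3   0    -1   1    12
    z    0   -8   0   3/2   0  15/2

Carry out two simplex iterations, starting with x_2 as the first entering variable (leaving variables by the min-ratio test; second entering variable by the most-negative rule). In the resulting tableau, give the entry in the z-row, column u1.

2

Ratio test on column x_2 — row 1: (25/2)/4 = 25/8; row 2: entry 0 ≤ 0; row 3: 12/3 = 4. Minimum is 25/8 at row 1 (u1 leaves); pivot element 4.
Divide row 1 by 4; eliminate column x_2 from the other rows.
Second iteration: most negative z-row entry is -3/2 in column u2, so u2 enters.
Ratio test on column u2 — row 1: entry -3/8 ≤ 0; row 2: (5/2)/(1/2) = 5; row 3: (21/8)/(1/8) = 21. Minimum is 5 at row 2 (x_1 leaves); pivot element 1/2.
Divide row 2 by 1/2; eliminate column u2 from the other rows.
After both pivots, the entry at the z-row, column u1 is 2.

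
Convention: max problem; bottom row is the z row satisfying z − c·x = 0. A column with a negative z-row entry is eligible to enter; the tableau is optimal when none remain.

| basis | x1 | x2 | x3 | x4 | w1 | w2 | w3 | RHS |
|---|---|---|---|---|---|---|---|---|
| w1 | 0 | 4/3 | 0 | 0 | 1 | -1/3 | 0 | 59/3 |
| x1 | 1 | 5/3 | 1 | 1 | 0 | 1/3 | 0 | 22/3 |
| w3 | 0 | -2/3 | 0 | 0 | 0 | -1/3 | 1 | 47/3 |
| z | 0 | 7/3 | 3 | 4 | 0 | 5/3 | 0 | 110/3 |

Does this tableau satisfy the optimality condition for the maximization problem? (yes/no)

yes

Every z-row coefficient is ≥ 0, so the tableau is optimal.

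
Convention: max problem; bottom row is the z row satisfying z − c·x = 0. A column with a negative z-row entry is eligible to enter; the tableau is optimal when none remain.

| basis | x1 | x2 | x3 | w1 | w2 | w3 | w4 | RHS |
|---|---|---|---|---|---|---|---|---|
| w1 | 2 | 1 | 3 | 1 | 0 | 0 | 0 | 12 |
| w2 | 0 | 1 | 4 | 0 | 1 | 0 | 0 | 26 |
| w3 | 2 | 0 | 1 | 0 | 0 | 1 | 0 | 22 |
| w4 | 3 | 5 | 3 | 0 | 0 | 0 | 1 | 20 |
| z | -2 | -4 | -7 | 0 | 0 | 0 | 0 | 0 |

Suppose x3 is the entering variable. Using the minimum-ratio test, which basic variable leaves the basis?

w1

Column x3 entries and ratios — w1: 12/3 = 4; w2: 26/4 = 13/2; w3: 22/1 = 22; w4: 20/3 = 20/3.
Smallest ratio is 4 in the row of w1, so w1 leaves.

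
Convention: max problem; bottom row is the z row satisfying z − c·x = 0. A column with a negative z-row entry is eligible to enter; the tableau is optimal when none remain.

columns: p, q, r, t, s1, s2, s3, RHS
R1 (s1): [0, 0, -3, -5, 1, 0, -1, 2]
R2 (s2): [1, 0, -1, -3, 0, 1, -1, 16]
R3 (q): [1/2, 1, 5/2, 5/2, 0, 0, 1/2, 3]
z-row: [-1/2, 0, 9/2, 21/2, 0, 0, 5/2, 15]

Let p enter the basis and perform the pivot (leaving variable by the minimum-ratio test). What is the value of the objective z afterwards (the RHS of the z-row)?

Ratio test on column p — row 1: entry 0 ≤ 0; row 2: 16/1 = 16; row 3: 3/(1/2) = 6. Minimum is 6 at row 3 (q leaves); pivot element 1/2.
Pivot on row 3; the z-row RHS becomes 15 − (-1/2)·6 = 18.

18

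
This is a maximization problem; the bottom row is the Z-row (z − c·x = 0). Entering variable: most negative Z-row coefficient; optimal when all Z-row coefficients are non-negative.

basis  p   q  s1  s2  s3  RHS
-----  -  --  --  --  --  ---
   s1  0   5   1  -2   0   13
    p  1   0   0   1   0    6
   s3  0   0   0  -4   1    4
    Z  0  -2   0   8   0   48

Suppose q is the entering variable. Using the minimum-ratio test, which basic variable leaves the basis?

s1

Column q entries and ratios — s1: 13/5 = 13/5; p: 0 ≤ 0, skip; s3: 0 ≤ 0, skip.
Smallest ratio is 13/5 in the row of s1, so s1 leaves.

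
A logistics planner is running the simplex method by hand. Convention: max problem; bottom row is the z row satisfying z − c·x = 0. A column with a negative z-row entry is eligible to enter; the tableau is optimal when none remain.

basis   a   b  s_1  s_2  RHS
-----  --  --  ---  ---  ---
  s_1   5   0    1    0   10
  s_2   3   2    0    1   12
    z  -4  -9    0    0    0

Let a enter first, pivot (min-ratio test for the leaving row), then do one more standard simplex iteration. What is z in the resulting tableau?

35

Ratio test on column a — row 1: 10/5 = 2; row 2: 12/3 = 4. Minimum is 2 at row 1 (s_1 leaves); pivot element 5.
Pivot on row 1; the z-row RHS becomes 0 − (-4)·2 = 8.
Next entering variable (most negative z-row entry -9): b.
Ratio test on column b — row 1: entry 0 ≤ 0; row 2: 6/2 = 3. Minimum is 3 at row 2 (s_2 leaves); pivot element 2.
After the second pivot the z-row RHS is 8 − (-9)·3 = 35.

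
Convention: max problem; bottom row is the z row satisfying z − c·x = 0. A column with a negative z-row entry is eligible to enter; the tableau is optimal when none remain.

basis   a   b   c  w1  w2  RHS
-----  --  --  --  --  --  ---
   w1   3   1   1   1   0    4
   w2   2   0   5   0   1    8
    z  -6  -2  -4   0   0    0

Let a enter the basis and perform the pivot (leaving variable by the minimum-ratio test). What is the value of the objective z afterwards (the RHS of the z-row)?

8

Ratio test on column a — row 1: 4/3 = 4/3; row 2: 8/2 = 4. Minimum is 4/3 at row 1 (w1 leaves); pivot element 3.
Pivot on row 1; the z-row RHS becomes 0 − (-6)·(4/3) = 8.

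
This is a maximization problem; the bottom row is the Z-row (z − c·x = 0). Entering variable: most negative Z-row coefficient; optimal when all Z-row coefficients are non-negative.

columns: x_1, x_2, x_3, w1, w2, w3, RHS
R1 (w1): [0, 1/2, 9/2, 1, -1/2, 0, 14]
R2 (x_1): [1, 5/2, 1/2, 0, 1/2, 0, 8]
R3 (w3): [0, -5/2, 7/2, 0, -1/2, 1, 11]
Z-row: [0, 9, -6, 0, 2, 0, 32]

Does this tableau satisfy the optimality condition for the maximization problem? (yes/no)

The Z-row has a negative entry -6 in column x_3, so it is not optimal.

no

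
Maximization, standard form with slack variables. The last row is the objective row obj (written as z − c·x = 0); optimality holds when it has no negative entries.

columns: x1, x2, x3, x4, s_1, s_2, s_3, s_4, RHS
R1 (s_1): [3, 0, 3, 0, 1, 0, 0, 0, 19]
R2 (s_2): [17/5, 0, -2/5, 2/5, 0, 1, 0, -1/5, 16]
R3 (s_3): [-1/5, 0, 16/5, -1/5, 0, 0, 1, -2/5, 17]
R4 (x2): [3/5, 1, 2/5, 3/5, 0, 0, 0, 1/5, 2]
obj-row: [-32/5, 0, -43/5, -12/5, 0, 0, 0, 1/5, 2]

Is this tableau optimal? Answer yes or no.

The obj-row has a negative entry -43/5 in column x3, so it is not optimal.

no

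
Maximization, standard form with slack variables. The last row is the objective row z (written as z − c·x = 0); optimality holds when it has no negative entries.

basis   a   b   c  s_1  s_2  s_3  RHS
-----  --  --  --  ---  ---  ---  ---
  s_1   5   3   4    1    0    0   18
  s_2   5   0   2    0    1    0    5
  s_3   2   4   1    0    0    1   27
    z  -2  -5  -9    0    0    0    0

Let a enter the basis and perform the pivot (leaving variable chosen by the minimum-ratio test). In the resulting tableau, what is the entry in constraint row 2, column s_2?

Ratio test on column a — row 1: 18/5 = 18/5; row 2: 5/5 = 1; row 3: 27/2 = 27/2. Minimum is 1 at row 2 (s_2 leaves); pivot element 5.
Divide row 2 by 5; eliminate column a from the other rows.
In the new row 2, the s_2 entry is the old entry divided by the pivot: 1/5 = 1/5.

1/5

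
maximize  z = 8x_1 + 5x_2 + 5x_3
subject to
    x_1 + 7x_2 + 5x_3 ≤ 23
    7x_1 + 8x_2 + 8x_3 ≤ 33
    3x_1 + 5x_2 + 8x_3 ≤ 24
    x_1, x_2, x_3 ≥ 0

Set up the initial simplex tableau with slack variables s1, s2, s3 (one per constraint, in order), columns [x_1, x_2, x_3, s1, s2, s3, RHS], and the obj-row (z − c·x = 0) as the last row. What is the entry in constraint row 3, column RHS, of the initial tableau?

24

The RHS of constraint 3 is b_3 = 24.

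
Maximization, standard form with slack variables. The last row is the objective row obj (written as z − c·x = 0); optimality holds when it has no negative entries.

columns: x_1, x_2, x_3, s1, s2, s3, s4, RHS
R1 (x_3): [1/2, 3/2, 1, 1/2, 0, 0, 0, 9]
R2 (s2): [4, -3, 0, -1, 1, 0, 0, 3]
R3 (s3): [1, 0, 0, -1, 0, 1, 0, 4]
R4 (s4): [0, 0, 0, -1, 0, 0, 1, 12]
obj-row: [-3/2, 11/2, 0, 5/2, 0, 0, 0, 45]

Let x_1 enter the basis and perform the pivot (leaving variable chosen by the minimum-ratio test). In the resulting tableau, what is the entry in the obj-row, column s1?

Ratio test on column x_1 — row 1: 9/(1/2) = 18; row 2: 3/4 = 3/4; row 3: 4/1 = 4; row 4: entry 0 ≤ 0. Minimum is 3/4 at row 2 (s2 leaves); pivot element 4.
Divide row 2 by 4; eliminate column x_1 from the other rows.
obj-row update in column s1: 5/2 − (-3/2)·(-1/4) = 17/8.

17/8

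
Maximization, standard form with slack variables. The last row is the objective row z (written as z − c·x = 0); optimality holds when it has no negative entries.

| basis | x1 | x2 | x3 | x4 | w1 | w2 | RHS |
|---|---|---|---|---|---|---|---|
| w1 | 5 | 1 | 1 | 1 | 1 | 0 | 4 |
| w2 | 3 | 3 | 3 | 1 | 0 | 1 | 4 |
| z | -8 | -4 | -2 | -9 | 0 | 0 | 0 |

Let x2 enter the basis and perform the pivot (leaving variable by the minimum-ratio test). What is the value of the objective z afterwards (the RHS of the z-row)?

16/3

Ratio test on column x2 — row 1: 4/1 = 4; row 2: 4/3 = 4/3. Minimum is 4/3 at row 2 (w2 leaves); pivot element 3.
Pivot on row 2; the z-row RHS becomes 0 − (-4)·(4/3) = 16/3.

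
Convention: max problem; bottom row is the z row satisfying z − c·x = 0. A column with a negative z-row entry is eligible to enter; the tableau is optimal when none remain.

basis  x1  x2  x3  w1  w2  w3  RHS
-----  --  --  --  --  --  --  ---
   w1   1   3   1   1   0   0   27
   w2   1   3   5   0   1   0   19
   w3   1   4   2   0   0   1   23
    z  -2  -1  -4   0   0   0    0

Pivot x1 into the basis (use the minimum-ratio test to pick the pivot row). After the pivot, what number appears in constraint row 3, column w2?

Ratio test on column x1 — row 1: 27/1 = 27; row 2: 19/1 = 19; row 3: 23/1 = 23. Minimum is 19 at row 2 (w2 leaves); pivot element 1.
Divide row 2 by 1; eliminate column x1 from the other rows.
Row 3 update in column w2: 0 − 1·1 = -1.

-1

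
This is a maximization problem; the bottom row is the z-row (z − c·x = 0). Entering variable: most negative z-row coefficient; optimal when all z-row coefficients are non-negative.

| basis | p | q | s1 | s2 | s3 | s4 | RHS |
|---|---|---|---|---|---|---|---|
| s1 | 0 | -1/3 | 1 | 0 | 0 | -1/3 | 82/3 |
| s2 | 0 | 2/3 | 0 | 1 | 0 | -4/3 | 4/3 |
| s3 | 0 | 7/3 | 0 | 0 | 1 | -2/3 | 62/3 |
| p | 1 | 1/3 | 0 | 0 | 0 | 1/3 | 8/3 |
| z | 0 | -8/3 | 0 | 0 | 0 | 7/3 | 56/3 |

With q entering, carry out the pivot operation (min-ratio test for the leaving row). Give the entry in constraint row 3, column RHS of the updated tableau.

16

Ratio test on column q — row 1: entry -1/3 ≤ 0; row 2: (4/3)/(2/3) = 2; row 3: (62/3)/(7/3) = 62/7; row 4: (8/3)/(1/3) = 8. Minimum is 2 at row 2 (s2 leaves); pivot element 2/3.
Divide row 2 by 2/3; eliminate column q from the other rows.
Row 3 update in column RHS: 62/3 − (7/3)·2 = 16.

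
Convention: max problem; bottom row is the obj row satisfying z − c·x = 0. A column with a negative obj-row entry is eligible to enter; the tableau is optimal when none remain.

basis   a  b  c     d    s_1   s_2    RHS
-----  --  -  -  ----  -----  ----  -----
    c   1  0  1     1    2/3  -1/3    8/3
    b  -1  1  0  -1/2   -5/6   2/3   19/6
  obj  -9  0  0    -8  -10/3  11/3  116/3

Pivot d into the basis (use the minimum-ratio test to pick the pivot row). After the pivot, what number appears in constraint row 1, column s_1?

2/3

Ratio test on column d — row 1: (8/3)/1 = 8/3; row 2: entry -1/2 ≤ 0. Minimum is 8/3 at row 1 (c leaves); pivot element 1.
Divide row 1 by 1; eliminate column d from the other rows.
In the new row 1, the s_1 entry is the old entry divided by the pivot: (2/3)/1 = 2/3.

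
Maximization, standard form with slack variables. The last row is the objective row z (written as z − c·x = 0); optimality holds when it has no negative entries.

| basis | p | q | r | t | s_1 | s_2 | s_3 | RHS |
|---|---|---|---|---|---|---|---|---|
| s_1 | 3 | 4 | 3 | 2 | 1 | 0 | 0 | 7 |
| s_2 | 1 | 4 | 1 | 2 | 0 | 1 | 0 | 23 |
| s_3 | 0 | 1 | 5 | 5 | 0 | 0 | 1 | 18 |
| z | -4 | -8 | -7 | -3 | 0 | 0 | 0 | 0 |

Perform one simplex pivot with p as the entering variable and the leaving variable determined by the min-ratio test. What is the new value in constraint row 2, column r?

Ratio test on column p — row 1: 7/3 = 7/3; row 2: 23/1 = 23; row 3: entry 0 ≤ 0. Minimum is 7/3 at row 1 (s_1 leaves); pivot element 3.
Divide row 1 by 3; eliminate column p from the other rows.
Row 2 update in column r: 1 − 1·1 = 0.

0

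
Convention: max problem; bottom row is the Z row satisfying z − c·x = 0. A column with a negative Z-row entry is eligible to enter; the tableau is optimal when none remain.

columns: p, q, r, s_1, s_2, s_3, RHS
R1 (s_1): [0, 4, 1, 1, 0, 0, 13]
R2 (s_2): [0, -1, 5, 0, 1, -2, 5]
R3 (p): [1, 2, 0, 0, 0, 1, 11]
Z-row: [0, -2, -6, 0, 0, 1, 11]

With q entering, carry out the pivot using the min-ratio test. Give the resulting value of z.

Ratio test on column q — row 1: 13/4 = 13/4; row 2: entry -1 ≤ 0; row 3: 11/2 = 11/2. Minimum is 13/4 at row 1 (s_1 leaves); pivot element 4.
Pivot on row 1; the Z-row RHS becomes 11 − (-2)·(13/4) = 35/2.

35/2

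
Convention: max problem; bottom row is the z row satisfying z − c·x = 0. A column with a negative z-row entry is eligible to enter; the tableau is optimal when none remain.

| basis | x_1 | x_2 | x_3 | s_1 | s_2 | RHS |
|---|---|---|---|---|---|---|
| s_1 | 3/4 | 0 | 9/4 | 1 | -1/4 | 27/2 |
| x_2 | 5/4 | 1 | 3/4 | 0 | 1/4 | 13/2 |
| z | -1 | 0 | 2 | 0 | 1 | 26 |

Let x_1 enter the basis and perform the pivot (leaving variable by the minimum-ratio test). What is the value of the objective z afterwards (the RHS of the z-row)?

156/5

Ratio test on column x_1 — row 1: (27/2)/(3/4) = 18; row 2: (13/2)/(5/4) = 26/5. Minimum is 26/5 at row 2 (x_2 leaves); pivot element 5/4.
Pivot on row 2; the z-row RHS becomes 26 − (-1)·(26/5) = 156/5.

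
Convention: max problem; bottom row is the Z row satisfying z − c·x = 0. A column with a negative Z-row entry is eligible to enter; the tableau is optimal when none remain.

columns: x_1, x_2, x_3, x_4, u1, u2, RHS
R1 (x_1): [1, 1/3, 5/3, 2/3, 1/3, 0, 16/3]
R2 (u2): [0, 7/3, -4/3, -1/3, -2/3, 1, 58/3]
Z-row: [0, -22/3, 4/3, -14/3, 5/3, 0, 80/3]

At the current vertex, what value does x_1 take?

16/3

x_1 is basic (row 1); its value is the RHS of that row, 16/3.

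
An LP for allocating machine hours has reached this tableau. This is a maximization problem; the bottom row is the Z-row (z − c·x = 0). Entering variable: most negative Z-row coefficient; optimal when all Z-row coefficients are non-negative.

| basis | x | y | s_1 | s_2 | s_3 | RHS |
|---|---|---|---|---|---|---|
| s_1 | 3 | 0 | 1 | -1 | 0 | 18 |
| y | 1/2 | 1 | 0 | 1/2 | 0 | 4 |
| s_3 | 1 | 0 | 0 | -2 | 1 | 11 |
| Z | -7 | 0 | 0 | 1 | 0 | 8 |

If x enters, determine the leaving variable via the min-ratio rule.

Column x entries and ratios — s_1: 18/3 = 6; y: 4/(1/2) = 8; s_3: 11/1 = 11.
Smallest ratio is 6 in the row of s_1, so s_1 leaves.

s_1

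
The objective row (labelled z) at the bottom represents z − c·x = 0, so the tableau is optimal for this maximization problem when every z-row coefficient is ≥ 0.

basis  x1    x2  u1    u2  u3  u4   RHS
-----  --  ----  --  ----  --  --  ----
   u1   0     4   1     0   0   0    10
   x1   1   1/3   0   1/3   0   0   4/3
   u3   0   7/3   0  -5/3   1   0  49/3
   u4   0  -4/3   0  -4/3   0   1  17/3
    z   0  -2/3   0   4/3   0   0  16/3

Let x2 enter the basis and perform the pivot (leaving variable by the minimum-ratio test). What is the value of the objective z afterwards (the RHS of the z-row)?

Ratio test on column x2 — row 1: 10/4 = 5/2; row 2: (4/3)/(1/3) = 4; row 3: (49/3)/(7/3) = 7; row 4: entry -4/3 ≤ 0. Minimum is 5/2 at row 1 (u1 leaves); pivot element 4.
Pivot on row 1; the z-row RHS becomes 16/3 − (-2/3)·(5/2) = 7.

7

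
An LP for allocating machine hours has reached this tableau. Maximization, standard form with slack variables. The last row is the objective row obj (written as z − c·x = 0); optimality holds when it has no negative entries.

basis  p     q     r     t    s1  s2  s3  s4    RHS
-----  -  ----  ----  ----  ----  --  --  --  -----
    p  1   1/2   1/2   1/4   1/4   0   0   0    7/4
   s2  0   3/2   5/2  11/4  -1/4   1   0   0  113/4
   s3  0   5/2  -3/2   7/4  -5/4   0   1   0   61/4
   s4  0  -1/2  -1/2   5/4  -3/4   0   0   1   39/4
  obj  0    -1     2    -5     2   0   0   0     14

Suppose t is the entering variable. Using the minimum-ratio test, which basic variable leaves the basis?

p

Column t entries and ratios — p: (7/4)/(1/4) = 7; s2: (113/4)/(11/4) = 113/11; s3: (61/4)/(7/4) = 61/7; s4: (39/4)/(5/4) = 39/5.
Smallest ratio is 7 in the row of p, so p leaves.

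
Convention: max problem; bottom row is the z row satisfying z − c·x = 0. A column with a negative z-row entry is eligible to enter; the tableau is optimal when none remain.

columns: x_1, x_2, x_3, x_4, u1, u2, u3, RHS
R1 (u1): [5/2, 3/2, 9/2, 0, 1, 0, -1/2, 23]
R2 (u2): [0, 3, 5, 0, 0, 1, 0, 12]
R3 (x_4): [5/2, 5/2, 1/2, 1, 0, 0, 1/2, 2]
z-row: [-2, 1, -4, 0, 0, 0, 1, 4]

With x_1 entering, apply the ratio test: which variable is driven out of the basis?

Column x_1 entries and ratios — u1: 23/(5/2) = 46/5; u2: 0 ≤ 0, skip; x_4: 2/(5/2) = 4/5.
Smallest ratio is 4/5 in the row of x_4, so x_4 leaves.

x_4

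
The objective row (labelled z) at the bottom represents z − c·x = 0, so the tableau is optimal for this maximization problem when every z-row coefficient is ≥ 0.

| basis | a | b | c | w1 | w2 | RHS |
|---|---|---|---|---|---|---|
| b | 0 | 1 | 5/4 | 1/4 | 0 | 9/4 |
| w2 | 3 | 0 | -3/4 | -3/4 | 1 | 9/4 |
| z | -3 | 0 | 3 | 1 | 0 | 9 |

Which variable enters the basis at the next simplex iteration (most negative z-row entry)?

Negative z-row entries: a: -3.
The most negative is -3 in column a, so a enters.

a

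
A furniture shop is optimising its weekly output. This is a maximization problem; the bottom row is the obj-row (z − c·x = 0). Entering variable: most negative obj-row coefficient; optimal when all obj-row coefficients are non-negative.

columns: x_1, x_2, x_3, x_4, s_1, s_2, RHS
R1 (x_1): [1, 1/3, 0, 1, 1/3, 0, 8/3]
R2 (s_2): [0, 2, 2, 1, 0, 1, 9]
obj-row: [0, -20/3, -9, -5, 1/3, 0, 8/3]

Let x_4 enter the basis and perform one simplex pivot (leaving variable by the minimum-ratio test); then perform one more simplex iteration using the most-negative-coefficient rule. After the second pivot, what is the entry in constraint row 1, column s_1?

Ratio test on column x_4 — row 1: (8/3)/1 = 8/3; row 2: 9/1 = 9. Minimum is 8/3 at row 1 (x_1 leaves); pivot element 1.
Divide row 1 by 1; eliminate column x_4 from the other rows.
Second iteration: most negative obj-row entry is -9 in column x_3, so x_3 enters.
Ratio test on column x_3 — row 1: entry 0 ≤ 0; row 2: (19/3)/2 = 19/6. Minimum is 19/6 at row 2 (s_2 leaves); pivot element 2.
Divide row 2 by 2; eliminate column x_3 from the other rows.
After both pivots, the entry at constraint row 1, column s_1 is 1/3.

1/3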